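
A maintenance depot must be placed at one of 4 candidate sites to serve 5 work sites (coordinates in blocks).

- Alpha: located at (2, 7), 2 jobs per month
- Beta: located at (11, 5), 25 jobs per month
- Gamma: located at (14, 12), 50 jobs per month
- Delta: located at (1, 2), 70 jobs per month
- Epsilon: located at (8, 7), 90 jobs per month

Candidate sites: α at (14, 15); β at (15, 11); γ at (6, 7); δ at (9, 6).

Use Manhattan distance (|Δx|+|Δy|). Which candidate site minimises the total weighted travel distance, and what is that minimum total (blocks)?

Total weighted distance at each candidate:
  α (14, 15): total = 3595
  β (15, 11): total = 2984
  γ (6, 7): total = 1713
  δ (9, 6): total = 1661
Minimum is at δ with total 1661 blocks.

δ, total 1661 blocks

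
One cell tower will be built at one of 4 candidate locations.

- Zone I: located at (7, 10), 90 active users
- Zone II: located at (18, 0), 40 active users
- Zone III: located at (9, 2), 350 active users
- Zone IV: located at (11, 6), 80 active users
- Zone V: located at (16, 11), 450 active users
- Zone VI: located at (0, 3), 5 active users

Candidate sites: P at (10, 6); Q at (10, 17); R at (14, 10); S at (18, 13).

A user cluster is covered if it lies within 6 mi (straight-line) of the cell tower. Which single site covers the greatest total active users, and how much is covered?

Coverage radius r = 6 mi; a point is covered iff (Δx)²+(Δy)² ≤ 6² = 36.
  P (10, 6): covers {Zone I, Zone III, Zone IV} → 520
  Q (10, 17): covers {none} → 0
  R (14, 10): covers {Zone IV, Zone V} → 530
  S (18, 13): covers {Zone V} → 450
Maximum coverage at R: 530 active users.

R, covering 530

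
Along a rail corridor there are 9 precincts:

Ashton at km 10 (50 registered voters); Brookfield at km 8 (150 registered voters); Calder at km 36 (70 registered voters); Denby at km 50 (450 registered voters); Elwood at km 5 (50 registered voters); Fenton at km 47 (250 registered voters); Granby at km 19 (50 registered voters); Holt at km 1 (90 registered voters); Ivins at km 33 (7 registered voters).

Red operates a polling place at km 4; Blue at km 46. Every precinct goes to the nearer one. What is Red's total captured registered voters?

The indifferent point is the midpoint (4+46)/2 = 25; precincts left of it (closer to Red at 4) go to Red, those right go to Blue.
  Holt at 1 (w=90) → Red
  Elwood at 5 (w=50) → Red
  Brookfield at 8 (w=150) → Red
  Ashton at 10 (w=50) → Red
  Granby at 19 (w=50) → Red
  Ivins at 33 (w=7) → Blue
  Calder at 36 (w=70) → Blue
  Fenton at 47 (w=250) → Blue
  Denby at 50 (w=450) → Blue
Red captures 390; Blue captures 777.

390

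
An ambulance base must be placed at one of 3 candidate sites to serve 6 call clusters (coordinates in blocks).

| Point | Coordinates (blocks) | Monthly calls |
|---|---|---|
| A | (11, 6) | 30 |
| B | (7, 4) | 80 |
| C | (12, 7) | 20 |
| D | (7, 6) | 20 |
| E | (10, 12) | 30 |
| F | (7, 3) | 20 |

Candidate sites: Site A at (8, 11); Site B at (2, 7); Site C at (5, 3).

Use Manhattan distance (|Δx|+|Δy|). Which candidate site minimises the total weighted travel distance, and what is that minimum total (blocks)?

Site C, total 1290 blocks

Total weighted distance at each candidate:
  Site A (8, 11): total = 1430
  Site B (2, 7): total = 1830
  Site C (5, 3): total = 1290
Minimum is at Site C with total 1290 blocks.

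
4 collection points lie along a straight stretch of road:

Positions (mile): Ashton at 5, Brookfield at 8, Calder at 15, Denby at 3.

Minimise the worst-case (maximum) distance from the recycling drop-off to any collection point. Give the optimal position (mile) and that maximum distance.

The 1-center on a line is the midpoint of the two extreme points: leftmost at 3, rightmost at 15.
Optimal location = (3 + 15)/2 = 9; maximum distance = (15 − 3)/2 = 6.

location 9, max distance 6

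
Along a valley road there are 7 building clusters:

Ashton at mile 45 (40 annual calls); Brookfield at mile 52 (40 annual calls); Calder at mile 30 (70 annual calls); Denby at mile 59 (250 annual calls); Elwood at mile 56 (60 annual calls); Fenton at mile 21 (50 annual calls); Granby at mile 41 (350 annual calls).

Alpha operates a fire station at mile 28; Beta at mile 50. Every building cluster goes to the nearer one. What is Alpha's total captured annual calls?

120

The indifferent point is the midpoint (28+50)/2 = 39; building clusters left of it (closer to Alpha at 28) go to Alpha, those right go to Beta.
  Fenton at 21 (w=50) → Alpha
  Calder at 30 (w=70) → Alpha
  Granby at 41 (w=350) → Beta
  Ashton at 45 (w=40) → Beta
  Brookfield at 52 (w=40) → Beta
  Elwood at 56 (w=60) → Beta
  Denby at 59 (w=250) → Beta
Alpha captures 120; Beta captures 740.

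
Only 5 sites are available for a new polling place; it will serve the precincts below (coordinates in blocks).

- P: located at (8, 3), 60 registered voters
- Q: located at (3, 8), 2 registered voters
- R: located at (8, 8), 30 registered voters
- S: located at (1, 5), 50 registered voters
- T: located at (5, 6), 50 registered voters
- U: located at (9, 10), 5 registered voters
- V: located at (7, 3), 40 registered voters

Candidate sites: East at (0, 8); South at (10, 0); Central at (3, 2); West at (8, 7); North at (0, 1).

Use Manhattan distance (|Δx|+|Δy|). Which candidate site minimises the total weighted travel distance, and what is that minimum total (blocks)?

West, total 1152 blocks

Total weighted distance at each candidate:
  East (0, 8): total = 2111
  South (10, 0): total = 2175
  Central (3, 2): total = 1522
  West (8, 7): total = 1152
  North (0, 1): total = 2270
Minimum is at West with total 1152 blocks.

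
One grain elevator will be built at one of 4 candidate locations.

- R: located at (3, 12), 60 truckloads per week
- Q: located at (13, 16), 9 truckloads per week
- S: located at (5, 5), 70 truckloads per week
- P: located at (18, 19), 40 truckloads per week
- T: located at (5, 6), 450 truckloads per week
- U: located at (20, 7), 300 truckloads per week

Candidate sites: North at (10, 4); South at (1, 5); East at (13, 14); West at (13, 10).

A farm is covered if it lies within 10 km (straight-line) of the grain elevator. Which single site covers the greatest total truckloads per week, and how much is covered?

West, covering 829

Coverage radius r = 10 km; a point is covered iff (Δx)²+(Δy)² ≤ 10² = 100.
  North (10, 4): covers {S, T} → 520
  South (1, 5): covers {R, S, T} → 580
  East (13, 14): covers {Q, P, U} → 349
  West (13, 10): covers {Q, S, T, U} → 829
Maximum coverage at West: 829 truckloads per week.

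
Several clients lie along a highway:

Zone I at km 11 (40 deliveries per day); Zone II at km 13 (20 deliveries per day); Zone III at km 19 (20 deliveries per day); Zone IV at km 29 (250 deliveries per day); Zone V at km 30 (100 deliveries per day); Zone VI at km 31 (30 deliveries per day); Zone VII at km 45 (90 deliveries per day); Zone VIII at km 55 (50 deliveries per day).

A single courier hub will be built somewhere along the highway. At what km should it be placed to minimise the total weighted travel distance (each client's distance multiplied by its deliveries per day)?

x = 29

For a sum of weighted absolute distances on a line, the optimum is the weighted median (not the mean). Total weight W = 600; half-weight = 300.
Sort by position and accumulate weight:
  km 11 (Zone I, w=40) → cum 40
  km 13 (Zone II, w=20) → cum 60
  km 19 (Zone III, w=20) → cum 80
  km 29 (Zone IV, w=250) → cum 330  ≥ 300 → median here
  km 30 (Zone V, w=100) → cum 430
  km 31 (Zone VI, w=30) → cum 460
  km 45 (Zone VII, w=90) → cum 550
  km 55 (Zone VIII, w=50) → cum 600
Optimal location: km 29.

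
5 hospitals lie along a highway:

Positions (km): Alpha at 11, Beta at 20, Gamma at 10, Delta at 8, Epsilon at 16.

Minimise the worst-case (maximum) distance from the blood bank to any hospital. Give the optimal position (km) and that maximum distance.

location 14, max distance 6

The 1-center on a line is the midpoint of the two extreme points: leftmost at 8, rightmost at 20.
Optimal location = (8 + 20)/2 = 14; maximum distance = (20 − 8)/2 = 6.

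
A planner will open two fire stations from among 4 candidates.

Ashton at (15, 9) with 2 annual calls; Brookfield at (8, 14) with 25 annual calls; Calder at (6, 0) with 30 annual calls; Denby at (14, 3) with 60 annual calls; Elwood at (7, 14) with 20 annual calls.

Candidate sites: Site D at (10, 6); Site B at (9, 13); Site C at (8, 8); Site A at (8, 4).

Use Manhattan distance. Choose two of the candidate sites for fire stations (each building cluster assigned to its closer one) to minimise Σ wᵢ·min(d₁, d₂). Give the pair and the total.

Evaluate every pair (each demand assigned to the nearer of the two):
  {Site B, Site A}: total = 730
  {Site D, Site B}: total = 846
  {Site C, Site A}: total = 906
  {Site D, Site C}: total = 1026
  {Site D, Site A}: total = 1086
  {Site B, Site C}: total = 1086
Best pair: {Site B, Site A} with total 730.

{Site B, Site A}, total 730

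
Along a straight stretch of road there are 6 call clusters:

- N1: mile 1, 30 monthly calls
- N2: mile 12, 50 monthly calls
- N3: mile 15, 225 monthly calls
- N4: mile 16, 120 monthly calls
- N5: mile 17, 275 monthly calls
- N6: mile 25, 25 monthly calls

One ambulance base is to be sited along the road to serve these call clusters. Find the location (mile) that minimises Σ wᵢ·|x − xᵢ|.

x = 16

For a sum of weighted absolute distances on a line, the optimum is the weighted median (not the mean). Total weight W = 725; half-weight = 362.5.
Sort by position and accumulate weight:
  mile 1 (N1, w=30) → cum 30
  mile 12 (N2, w=50) → cum 80
  mile 15 (N3, w=225) → cum 305
  mile 16 (N4, w=120) → cum 425  ≥ 362.5 → median here
  mile 17 (N5, w=275) → cum 700
  mile 25 (N6, w=25) → cum 725
Optimal location: mile 16.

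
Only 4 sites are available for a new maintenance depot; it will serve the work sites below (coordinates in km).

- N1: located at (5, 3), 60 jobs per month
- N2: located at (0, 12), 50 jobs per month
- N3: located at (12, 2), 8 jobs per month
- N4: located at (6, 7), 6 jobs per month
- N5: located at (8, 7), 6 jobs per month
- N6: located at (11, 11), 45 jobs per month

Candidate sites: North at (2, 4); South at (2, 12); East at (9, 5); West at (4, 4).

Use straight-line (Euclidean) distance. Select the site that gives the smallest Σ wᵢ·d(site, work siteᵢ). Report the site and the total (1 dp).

Total weighted distance at each candidate:
  North (2, 4): total = 1267.0
  South (2, 12): total = 1275.1
  East (9, 5): total = 1192.0
  West (4, 4): total = 1095.1
Minimum is at West with total 1095.1 km.

West, total 1095.1 km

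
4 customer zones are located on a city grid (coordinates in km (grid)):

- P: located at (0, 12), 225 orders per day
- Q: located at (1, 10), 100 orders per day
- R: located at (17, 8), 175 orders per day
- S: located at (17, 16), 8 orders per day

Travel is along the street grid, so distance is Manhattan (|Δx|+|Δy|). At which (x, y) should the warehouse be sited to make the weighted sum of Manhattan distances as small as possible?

Manhattan distance separates: Σwᵢ(|x−xᵢ|+|y−yᵢ|) = Σwᵢ|x−xᵢ| + Σwᵢ|y−yᵢ|, so x and y are optimised independently as 1-D weighted medians.
Total weight W = 508; half = 254.
x-coordinate, sorted with cumulative weight:
  x=0 (P, w=225) cum 225
  x=1 (Q, w=100) cum 325  ← median
  x=17 (R, w=175) cum 500
  x=17 (S, w=8) cum 508
⇒ x* = 1
y-coordinate, sorted with cumulative weight:
  y=8 (R, w=175) cum 175
  y=10 (Q, w=100) cum 275  ← median
  y=12 (P, w=225) cum 500
  y=16 (S, w=8) cum 508
⇒ y* = 10

(1, 10)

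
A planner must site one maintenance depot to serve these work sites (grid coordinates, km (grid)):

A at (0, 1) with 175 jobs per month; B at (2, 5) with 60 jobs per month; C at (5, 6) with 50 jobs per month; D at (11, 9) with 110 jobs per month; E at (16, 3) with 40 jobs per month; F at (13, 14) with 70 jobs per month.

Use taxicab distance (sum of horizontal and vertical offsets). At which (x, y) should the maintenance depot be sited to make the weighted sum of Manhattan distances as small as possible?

(5, 5)

Manhattan distance separates: Σwᵢ(|x−xᵢ|+|y−yᵢ|) = Σwᵢ|x−xᵢ| + Σwᵢ|y−yᵢ|, so x and y are optimised independently as 1-D weighted medians.
Total weight W = 505; half = 252.5.
x-coordinate, sorted with cumulative weight:
  x=0 (A, w=175) cum 175
  x=2 (B, w=60) cum 235
  x=5 (C, w=50) cum 285  ← median
  x=11 (D, w=110) cum 395
  x=13 (F, w=70) cum 465
  x=16 (E, w=40) cum 505
⇒ x* = 5
y-coordinate, sorted with cumulative weight:
  y=1 (A, w=175) cum 175
  y=3 (E, w=40) cum 215
  y=5 (B, w=60) cum 275  ← median
  y=6 (C, w=50) cum 325
  y=9 (D, w=110) cum 435
  y=14 (F, w=70) cum 505
⇒ y* = 5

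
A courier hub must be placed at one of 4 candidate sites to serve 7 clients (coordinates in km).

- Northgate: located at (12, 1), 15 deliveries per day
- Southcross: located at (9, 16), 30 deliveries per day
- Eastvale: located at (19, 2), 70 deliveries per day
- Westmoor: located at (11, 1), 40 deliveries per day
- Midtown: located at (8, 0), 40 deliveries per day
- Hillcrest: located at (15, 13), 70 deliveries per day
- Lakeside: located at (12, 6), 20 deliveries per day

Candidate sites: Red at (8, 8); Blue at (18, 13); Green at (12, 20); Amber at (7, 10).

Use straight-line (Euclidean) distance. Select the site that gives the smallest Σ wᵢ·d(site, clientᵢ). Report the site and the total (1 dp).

Red, total 2556.1 km

Total weighted distance at each candidate:
  Red (8, 8): total = 2556.1
  Blue (18, 13): total = 2865.2
  Green (12, 20): total = 4176.9
  Amber (7, 10): total = 2875.8
Minimum is at Red with total 2556.1 km.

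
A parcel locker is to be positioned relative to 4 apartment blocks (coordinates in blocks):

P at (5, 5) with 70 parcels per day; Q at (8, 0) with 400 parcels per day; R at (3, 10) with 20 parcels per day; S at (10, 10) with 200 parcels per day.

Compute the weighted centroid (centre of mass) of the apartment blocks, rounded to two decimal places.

(8.13, 3.70)

The minimiser of Σwᵢ‖p−pᵢ‖² is the weighted centroid p* = (Σwᵢpᵢ)/(Σwᵢ).
Σwᵢ = 690.
Σwᵢxᵢ = 70·5 + 400·8 + 20·3 + 200·10 = 5610.
Σwᵢyᵢ = 70·5 + 400·0 + 20·10 + 200·10 = 2550.
x* = 5610/690 = 8.13, y* = 2550/690 = 3.70.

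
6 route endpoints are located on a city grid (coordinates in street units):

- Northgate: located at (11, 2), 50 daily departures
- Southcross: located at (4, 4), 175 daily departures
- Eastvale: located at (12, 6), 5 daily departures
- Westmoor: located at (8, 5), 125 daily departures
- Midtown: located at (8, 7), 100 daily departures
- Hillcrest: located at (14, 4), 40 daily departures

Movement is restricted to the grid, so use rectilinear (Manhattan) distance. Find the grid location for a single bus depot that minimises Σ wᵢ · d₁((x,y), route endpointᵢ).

(8, 4)

Manhattan distance separates: Σwᵢ(|x−xᵢ|+|y−yᵢ|) = Σwᵢ|x−xᵢ| + Σwᵢ|y−yᵢ|, so x and y are optimised independently as 1-D weighted medians.
Total weight W = 495; half = 247.5.
x-coordinate, sorted with cumulative weight:
  x=4 (Southcross, w=175) cum 175
  x=8 (Westmoor, w=125) cum 300  ← median
  x=8 (Midtown, w=100) cum 400
  x=11 (Northgate, w=50) cum 450
  x=12 (Eastvale, w=5) cum 455
  x=14 (Hillcrest, w=40) cum 495
⇒ x* = 8
y-coordinate, sorted with cumulative weight:
  y=2 (Northgate, w=50) cum 50
  y=4 (Southcross, w=175) cum 225
  y=4 (Hillcrest, w=40) cum 265  ← median
  y=5 (Westmoor, w=125) cum 390
  y=6 (Eastvale, w=5) cum 395
  y=7 (Midtown, w=100) cum 495
⇒ y* = 4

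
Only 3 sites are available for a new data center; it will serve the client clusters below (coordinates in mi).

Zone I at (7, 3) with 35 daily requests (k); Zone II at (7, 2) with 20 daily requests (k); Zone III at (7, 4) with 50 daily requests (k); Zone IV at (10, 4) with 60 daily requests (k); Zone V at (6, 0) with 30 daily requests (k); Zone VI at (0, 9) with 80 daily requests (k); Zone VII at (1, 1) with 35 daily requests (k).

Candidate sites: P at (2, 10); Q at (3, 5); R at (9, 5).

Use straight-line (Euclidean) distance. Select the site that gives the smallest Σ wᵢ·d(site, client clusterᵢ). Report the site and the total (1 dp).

Q, total 1618.4 mi

Total weighted distance at each candidate:
  P (2, 10): total = 2299.2
  Q (3, 5): total = 1618.4
  R (9, 5): total = 1643.6
Minimum is at Q with total 1618.4 mi.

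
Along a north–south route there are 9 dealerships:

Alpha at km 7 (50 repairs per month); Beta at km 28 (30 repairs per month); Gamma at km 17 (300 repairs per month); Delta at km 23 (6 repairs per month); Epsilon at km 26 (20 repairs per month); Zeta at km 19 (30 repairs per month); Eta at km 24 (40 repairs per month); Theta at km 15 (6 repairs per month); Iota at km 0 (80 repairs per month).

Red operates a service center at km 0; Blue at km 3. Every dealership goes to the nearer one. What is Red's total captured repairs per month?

80

The indifferent point is the midpoint (0+3)/2 = 1.5; dealerships left of it (closer to Red at 0) go to Red, those right go to Blue.
  Iota at 0 (w=80) → Red
  Alpha at 7 (w=50) → Blue
  Theta at 15 (w=6) → Blue
  Gamma at 17 (w=300) → Blue
  Zeta at 19 (w=30) → Blue
  Delta at 23 (w=6) → Blue
  Eta at 24 (w=40) → Blue
  Epsilon at 26 (w=20) → Blue
  Beta at 28 (w=30) → Blue
Red captures 80; Blue captures 482.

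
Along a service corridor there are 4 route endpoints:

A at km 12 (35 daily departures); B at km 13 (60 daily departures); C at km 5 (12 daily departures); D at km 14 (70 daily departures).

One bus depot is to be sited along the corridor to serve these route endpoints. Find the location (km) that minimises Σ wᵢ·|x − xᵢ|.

For a sum of weighted absolute distances on a line, the optimum is the weighted median (not the mean). Total weight W = 177; half-weight = 88.5.
Sort by position and accumulate weight:
  km 5 (C, w=12) → cum 12
  km 12 (A, w=35) → cum 47
  km 13 (B, w=60) → cum 107  ≥ 88.5 → median here
  km 14 (D, w=70) → cum 177
Optimal location: km 13.

x = 13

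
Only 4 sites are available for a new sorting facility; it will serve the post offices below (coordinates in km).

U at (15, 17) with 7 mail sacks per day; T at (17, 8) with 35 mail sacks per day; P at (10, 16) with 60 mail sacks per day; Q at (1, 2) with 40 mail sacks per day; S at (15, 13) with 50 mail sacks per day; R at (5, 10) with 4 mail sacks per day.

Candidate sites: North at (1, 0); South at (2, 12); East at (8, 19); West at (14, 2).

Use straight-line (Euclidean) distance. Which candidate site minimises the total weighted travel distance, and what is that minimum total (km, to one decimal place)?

East, total 1999.1 km

Total weighted distance at each candidate:
  North (1, 0): total = 2960.0
  South (2, 12): total = 2245.8
  East (8, 19): total = 1999.1
  West (14, 2): total = 2334.1
Minimum is at East with total 1999.1 km.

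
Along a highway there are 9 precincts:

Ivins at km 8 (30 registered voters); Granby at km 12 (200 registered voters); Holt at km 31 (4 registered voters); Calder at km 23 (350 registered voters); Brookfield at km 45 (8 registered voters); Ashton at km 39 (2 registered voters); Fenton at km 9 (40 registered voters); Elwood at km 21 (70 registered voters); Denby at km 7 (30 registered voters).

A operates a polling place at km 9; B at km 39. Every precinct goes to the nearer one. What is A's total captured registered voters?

720

The indifferent point is the midpoint (9+39)/2 = 24; precincts left of it (closer to A at 9) go to A, those right go to B.
  Denby at 7 (w=30) → A
  Ivins at 8 (w=30) → A
  Fenton at 9 (w=40) → A
  Granby at 12 (w=200) → A
  Elwood at 21 (w=70) → A
  Calder at 23 (w=350) → A
  Holt at 31 (w=4) → B
  Ashton at 39 (w=2) → B
  Brookfield at 45 (w=8) → B
A captures 720; B captures 14.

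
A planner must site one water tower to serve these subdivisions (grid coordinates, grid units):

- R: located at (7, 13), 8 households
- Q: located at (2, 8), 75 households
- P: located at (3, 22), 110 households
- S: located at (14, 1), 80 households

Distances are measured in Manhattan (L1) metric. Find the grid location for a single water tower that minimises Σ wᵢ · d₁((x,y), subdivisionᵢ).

Manhattan distance separates: Σwᵢ(|x−xᵢ|+|y−yᵢ|) = Σwᵢ|x−xᵢ| + Σwᵢ|y−yᵢ|, so x and y are optimised independently as 1-D weighted medians.
Total weight W = 273; half = 136.5.
x-coordinate, sorted with cumulative weight:
  x=2 (Q, w=75) cum 75
  x=3 (P, w=110) cum 185  ← median
  x=7 (R, w=8) cum 193
  x=14 (S, w=80) cum 273
⇒ x* = 3
y-coordinate, sorted with cumulative weight:
  y=1 (S, w=80) cum 80
  y=8 (Q, w=75) cum 155  ← median
  y=13 (R, w=8) cum 163
  y=22 (P, w=110) cum 273
⇒ y* = 8

(3, 8)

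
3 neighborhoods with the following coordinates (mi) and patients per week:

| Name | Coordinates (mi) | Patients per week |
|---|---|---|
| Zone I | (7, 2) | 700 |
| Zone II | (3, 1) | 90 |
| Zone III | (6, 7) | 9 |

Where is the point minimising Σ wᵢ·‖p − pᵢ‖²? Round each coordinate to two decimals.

(6.54, 1.94)

The minimiser of Σwᵢ‖p−pᵢ‖² is the weighted centroid p* = (Σwᵢpᵢ)/(Σwᵢ).
Σwᵢ = 799.
Σwᵢxᵢ = 700·7 + 90·3 + 9·6 = 5224.
Σwᵢyᵢ = 700·2 + 90·1 + 9·7 = 1553.
x* = 5224/799 = 6.54, y* = 1553/799 = 1.94.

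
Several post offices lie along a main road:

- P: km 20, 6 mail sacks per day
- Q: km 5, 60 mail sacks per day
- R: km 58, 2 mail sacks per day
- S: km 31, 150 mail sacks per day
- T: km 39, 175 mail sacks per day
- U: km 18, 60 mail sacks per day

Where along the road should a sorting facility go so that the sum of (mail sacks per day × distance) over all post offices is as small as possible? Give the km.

x = 31

For a sum of weighted absolute distances on a line, the optimum is the weighted median (not the mean). Total weight W = 453; half-weight = 226.5.
Sort by position and accumulate weight:
  km 5 (Q, w=60) → cum 60
  km 18 (U, w=60) → cum 120
  km 20 (P, w=6) → cum 126
  km 31 (S, w=150) → cum 276  ≥ 226.5 → median here
  km 39 (T, w=175) → cum 451
  km 58 (R, w=2) → cum 453
Optimal location: km 31.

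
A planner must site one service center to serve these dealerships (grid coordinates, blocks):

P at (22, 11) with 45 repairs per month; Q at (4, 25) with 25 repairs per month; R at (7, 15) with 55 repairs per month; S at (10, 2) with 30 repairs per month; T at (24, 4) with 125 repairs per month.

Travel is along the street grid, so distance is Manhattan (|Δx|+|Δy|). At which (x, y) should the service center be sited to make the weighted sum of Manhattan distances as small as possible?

(22, 4)

Manhattan distance separates: Σwᵢ(|x−xᵢ|+|y−yᵢ|) = Σwᵢ|x−xᵢ| + Σwᵢ|y−yᵢ|, so x and y are optimised independently as 1-D weighted medians.
Total weight W = 280; half = 140.
x-coordinate, sorted with cumulative weight:
  x=4 (Q, w=25) cum 25
  x=7 (R, w=55) cum 80
  x=10 (S, w=30) cum 110
  x=22 (P, w=45) cum 155  ← median
  x=24 (T, w=125) cum 280
⇒ x* = 22
y-coordinate, sorted with cumulative weight:
  y=2 (S, w=30) cum 30
  y=4 (T, w=125) cum 155  ← median
  y=11 (P, w=45) cum 200
  y=15 (R, w=55) cum 255
  y=25 (Q, w=25) cum 280
⇒ y* = 4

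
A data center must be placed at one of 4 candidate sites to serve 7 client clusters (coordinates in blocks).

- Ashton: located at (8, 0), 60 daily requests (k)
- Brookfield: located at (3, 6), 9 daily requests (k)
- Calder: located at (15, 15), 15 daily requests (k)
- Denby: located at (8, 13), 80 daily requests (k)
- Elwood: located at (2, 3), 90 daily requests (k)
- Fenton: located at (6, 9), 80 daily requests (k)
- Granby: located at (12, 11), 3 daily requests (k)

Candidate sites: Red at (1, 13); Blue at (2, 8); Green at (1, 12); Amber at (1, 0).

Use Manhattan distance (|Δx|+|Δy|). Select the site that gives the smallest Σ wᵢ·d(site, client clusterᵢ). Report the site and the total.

Total weighted distance at each candidate:
  Red (1, 13): total = 3830
  Blue (2, 8): total = 2936
  Green (1, 12): total = 3683
  Amber (1, 0): total = 4073
Minimum is at Blue with total 2936 blocks.

Blue, total 2936 blocks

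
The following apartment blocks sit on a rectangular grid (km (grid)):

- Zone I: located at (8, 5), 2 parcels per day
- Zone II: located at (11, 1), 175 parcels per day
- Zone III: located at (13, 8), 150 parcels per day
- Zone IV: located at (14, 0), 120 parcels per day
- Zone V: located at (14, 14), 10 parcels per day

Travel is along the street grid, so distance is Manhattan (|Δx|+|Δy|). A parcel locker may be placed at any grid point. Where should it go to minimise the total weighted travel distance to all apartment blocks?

(13, 1)

Manhattan distance separates: Σwᵢ(|x−xᵢ|+|y−yᵢ|) = Σwᵢ|x−xᵢ| + Σwᵢ|y−yᵢ|, so x and y are optimised independently as 1-D weighted medians.
Total weight W = 457; half = 228.5.
x-coordinate, sorted with cumulative weight:
  x=8 (Zone I, w=2) cum 2
  x=11 (Zone II, w=175) cum 177
  x=13 (Zone III, w=150) cum 327  ← median
  x=14 (Zone IV, w=120) cum 447
  x=14 (Zone V, w=10) cum 457
⇒ x* = 13
y-coordinate, sorted with cumulative weight:
  y=0 (Zone IV, w=120) cum 120
  y=1 (Zone II, w=175) cum 295  ← median
  y=5 (Zone I, w=2) cum 297
  y=8 (Zone III, w=150) cum 447
  y=14 (Zone V, w=10) cum 457
⇒ y* = 1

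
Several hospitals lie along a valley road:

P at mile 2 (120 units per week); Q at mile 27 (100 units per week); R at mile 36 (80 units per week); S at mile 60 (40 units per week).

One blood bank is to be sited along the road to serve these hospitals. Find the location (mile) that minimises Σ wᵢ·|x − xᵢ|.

x = 27

For a sum of weighted absolute distances on a line, the optimum is the weighted median (not the mean). Total weight W = 340; half-weight = 170.
Sort by position and accumulate weight:
  mile 2 (P, w=120) → cum 120
  mile 27 (Q, w=100) → cum 220  ≥ 170 → median here
  mile 36 (R, w=80) → cum 300
  mile 60 (S, w=40) → cum 340
Optimal location: mile 27.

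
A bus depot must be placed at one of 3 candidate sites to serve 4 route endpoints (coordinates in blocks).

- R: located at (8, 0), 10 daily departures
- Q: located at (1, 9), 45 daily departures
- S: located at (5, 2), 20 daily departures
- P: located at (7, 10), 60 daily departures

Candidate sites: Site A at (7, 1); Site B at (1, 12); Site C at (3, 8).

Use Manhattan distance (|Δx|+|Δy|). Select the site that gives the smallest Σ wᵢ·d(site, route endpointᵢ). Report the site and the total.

Total weighted distance at each candidate:
  Site A (7, 1): total = 1250
  Site B (1, 12): total = 1085
  Site C (3, 8): total = 785
Minimum is at Site C with total 785 blocks.

Site C, total 785 blocks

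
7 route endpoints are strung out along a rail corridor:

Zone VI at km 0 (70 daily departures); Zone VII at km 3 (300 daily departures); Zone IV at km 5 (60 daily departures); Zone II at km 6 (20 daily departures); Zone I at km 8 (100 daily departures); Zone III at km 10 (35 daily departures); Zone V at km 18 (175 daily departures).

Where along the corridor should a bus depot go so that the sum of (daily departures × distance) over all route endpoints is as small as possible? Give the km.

For a sum of weighted absolute distances on a line, the optimum is the weighted median (not the mean). Total weight W = 760; half-weight = 380.
Sort by position and accumulate weight:
  km 0 (Zone VI, w=70) → cum 70
  km 3 (Zone VII, w=300) → cum 370
  km 5 (Zone IV, w=60) → cum 430  ≥ 380 → median here
  km 6 (Zone II, w=20) → cum 450
  km 8 (Zone I, w=100) → cum 550
  km 10 (Zone III, w=35) → cum 585
  km 18 (Zone V, w=175) → cum 760
Optimal location: km 5.

x = 5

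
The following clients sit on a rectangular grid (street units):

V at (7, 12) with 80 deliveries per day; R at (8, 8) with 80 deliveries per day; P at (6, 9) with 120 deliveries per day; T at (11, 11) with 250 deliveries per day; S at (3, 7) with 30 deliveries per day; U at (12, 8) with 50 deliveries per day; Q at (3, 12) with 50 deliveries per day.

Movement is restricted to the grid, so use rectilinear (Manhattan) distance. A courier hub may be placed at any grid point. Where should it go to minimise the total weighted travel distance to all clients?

(8, 11)

Manhattan distance separates: Σwᵢ(|x−xᵢ|+|y−yᵢ|) = Σwᵢ|x−xᵢ| + Σwᵢ|y−yᵢ|, so x and y are optimised independently as 1-D weighted medians.
Total weight W = 660; half = 330.
x-coordinate, sorted with cumulative weight:
  x=3 (S, w=30) cum 30
  x=3 (Q, w=50) cum 80
  x=6 (P, w=120) cum 200
  x=7 (V, w=80) cum 280
  x=8 (R, w=80) cum 360  ← median
  x=11 (T, w=250) cum 610
  x=12 (U, w=50) cum 660
⇒ x* = 8
y-coordinate, sorted with cumulative weight:
  y=7 (S, w=30) cum 30
  y=8 (R, w=80) cum 110
  y=8 (U, w=50) cum 160
  y=9 (P, w=120) cum 280
  y=11 (T, w=250) cum 530  ← median
  y=12 (V, w=80) cum 610
  y=12 (Q, w=50) cum 660
⇒ y* = 11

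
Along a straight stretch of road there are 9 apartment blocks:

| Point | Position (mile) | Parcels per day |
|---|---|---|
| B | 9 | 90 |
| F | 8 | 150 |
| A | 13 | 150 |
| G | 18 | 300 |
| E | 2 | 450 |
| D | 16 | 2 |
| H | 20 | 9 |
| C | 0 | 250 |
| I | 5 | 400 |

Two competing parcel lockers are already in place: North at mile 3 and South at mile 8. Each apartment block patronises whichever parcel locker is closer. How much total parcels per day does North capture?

1100

The indifferent point is the midpoint (3+8)/2 = 5.5; apartment blocks left of it (closer to North at 3) go to North, those right go to South.
  C at 0 (w=250) → North
  E at 2 (w=450) → North
  I at 5 (w=400) → North
  F at 8 (w=150) → South
  B at 9 (w=90) → South
  A at 13 (w=150) → South
  D at 16 (w=2) → South
  G at 18 (w=300) → South
  H at 20 (w=9) → South
North captures 1100; South captures 701.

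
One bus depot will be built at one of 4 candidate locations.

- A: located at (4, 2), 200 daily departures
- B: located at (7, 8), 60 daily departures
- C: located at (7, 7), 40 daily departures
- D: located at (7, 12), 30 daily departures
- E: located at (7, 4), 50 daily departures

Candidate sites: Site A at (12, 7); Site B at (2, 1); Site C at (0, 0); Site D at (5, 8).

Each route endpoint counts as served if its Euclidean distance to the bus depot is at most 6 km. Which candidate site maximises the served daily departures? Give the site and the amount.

Coverage radius r = 6 km; a point is covered iff (Δx)²+(Δy)² ≤ 6² = 36.
  Site A (12, 7): covers {B, C, E} → 150
  Site B (2, 1): covers {A, E} → 250
  Site C (0, 0): covers {A} → 200
  Site D (5, 8): covers {B, C, D, E} → 180
Maximum coverage at Site B: 250 daily departures.

Site B, covering 250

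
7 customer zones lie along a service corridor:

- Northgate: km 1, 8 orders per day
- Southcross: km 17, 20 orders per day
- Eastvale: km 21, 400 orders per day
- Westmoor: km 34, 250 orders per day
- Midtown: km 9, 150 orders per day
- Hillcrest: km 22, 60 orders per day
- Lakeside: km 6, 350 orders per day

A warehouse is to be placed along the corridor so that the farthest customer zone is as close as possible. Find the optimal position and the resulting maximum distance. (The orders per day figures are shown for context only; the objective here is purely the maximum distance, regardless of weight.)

location 17.5, max distance 16.5

The 1-center on a line is the midpoint of the two extreme points: leftmost at 1, rightmost at 34.
Optimal location = (1 + 34)/2 = 17.5; maximum distance = (34 − 1)/2 = 16.5.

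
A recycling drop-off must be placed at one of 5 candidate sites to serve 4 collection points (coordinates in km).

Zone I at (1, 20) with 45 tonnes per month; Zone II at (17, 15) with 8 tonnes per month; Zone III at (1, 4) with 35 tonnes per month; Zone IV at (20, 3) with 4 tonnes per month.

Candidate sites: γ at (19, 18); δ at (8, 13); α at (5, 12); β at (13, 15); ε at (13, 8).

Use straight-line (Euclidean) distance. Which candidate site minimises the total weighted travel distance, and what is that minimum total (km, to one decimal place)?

Total weighted distance at each candidate:
  γ (19, 18): total = 1702.1
  δ (8, 13): total = 980.8
  α (5, 12): total = 884.5
  β (13, 15): total = 1242.3
  ε (13, 8): total = 1305.3
Minimum is at α with total 884.5 km.

α, total 884.5 km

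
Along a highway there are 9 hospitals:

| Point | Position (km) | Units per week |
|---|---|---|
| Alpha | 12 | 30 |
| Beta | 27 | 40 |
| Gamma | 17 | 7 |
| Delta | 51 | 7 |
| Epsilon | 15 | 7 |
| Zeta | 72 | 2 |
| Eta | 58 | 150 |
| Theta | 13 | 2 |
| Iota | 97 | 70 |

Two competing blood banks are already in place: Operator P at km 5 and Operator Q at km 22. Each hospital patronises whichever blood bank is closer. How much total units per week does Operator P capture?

32

The indifferent point is the midpoint (5+22)/2 = 13.5; hospitals left of it (closer to Operator P at 5) go to Operator P, those right go to Operator Q.
  Alpha at 12 (w=30) → Operator P
  Theta at 13 (w=2) → Operator P
  Epsilon at 15 (w=7) → Operator Q
  Gamma at 17 (w=7) → Operator Q
  Beta at 27 (w=40) → Operator Q
  Delta at 51 (w=7) → Operator Q
  Eta at 58 (w=150) → Operator Q
  Zeta at 72 (w=2) → Operator Q
  Iota at 97 (w=70) → Operator Q
Operator P captures 32; Operator Q captures 283.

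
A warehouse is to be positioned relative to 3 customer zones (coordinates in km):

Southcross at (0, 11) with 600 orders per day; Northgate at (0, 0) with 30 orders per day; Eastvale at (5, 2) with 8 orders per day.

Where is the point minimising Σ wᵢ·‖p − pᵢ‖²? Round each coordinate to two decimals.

The minimiser of Σwᵢ‖p−pᵢ‖² is the weighted centroid p* = (Σwᵢpᵢ)/(Σwᵢ).
Σwᵢ = 638.
Σwᵢxᵢ = 600·0 + 30·0 + 8·5 = 40.
Σwᵢyᵢ = 600·11 + 30·0 + 8·2 = 6616.
x* = 40/638 = 0.06, y* = 6616/638 = 10.37.

(0.06, 10.37)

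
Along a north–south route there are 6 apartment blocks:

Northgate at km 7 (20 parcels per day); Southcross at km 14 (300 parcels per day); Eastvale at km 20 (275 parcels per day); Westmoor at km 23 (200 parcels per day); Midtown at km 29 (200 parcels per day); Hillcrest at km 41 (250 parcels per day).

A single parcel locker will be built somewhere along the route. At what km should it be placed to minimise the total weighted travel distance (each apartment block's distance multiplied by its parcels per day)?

For a sum of weighted absolute distances on a line, the optimum is the weighted median (not the mean). Total weight W = 1245; half-weight = 622.5.
Sort by position and accumulate weight:
  km 7 (Northgate, w=20) → cum 20
  km 14 (Southcross, w=300) → cum 320
  km 20 (Eastvale, w=275) → cum 595
  km 23 (Westmoor, w=200) → cum 795  ≥ 622.5 → median here
  km 29 (Midtown, w=200) → cum 995
  km 41 (Hillcrest, w=250) → cum 1245
Optimal location: km 23.

x = 23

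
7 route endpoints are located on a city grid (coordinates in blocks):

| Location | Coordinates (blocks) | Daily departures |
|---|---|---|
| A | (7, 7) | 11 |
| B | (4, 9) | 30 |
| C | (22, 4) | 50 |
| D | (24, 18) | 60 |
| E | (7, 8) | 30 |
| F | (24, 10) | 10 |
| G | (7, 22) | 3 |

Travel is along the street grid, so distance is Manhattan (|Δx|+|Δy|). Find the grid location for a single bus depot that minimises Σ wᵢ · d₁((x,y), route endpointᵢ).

Manhattan distance separates: Σwᵢ(|x−xᵢ|+|y−yᵢ|) = Σwᵢ|x−xᵢ| + Σwᵢ|y−yᵢ|, so x and y are optimised independently as 1-D weighted medians.
Total weight W = 194; half = 97.
x-coordinate, sorted with cumulative weight:
  x=4 (B, w=30) cum 30
  x=7 (A, w=11) cum 41
  x=7 (E, w=30) cum 71
  x=7 (G, w=3) cum 74
  x=22 (C, w=50) cum 124  ← median
  x=24 (D, w=60) cum 184
  x=24 (F, w=10) cum 194
⇒ x* = 22
y-coordinate, sorted with cumulative weight:
  y=4 (C, w=50) cum 50
  y=7 (A, w=11) cum 61
  y=8 (E, w=30) cum 91
  y=9 (B, w=30) cum 121  ← median
  y=10 (F, w=10) cum 131
  y=18 (D, w=60) cum 191
  y=22 (G, w=3) cum 194
⇒ y* = 9

(22, 9)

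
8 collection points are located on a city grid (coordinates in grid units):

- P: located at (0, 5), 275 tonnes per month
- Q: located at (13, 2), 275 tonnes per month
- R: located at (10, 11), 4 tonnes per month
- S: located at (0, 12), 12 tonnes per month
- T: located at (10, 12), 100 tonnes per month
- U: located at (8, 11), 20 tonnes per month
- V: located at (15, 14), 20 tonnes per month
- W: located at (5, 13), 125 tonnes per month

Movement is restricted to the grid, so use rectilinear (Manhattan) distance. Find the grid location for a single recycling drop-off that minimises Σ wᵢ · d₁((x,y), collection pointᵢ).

(8, 5)

Manhattan distance separates: Σwᵢ(|x−xᵢ|+|y−yᵢ|) = Σwᵢ|x−xᵢ| + Σwᵢ|y−yᵢ|, so x and y are optimised independently as 1-D weighted medians.
Total weight W = 831; half = 415.5.
x-coordinate, sorted with cumulative weight:
  x=0 (P, w=275) cum 275
  x=0 (S, w=12) cum 287
  x=5 (W, w=125) cum 412
  x=8 (U, w=20) cum 432  ← median
  x=10 (R, w=4) cum 436
  x=10 (T, w=100) cum 536
  x=13 (Q, w=275) cum 811
  x=15 (V, w=20) cum 831
⇒ x* = 8
y-coordinate, sorted with cumulative weight:
  y=2 (Q, w=275) cum 275
  y=5 (P, w=275) cum 550  ← median
  y=11 (R, w=4) cum 554
  y=11 (U, w=20) cum 574
  y=12 (S, w=12) cum 586
  y=12 (T, w=100) cum 686
  y=13 (W, w=125) cum 811
  y=14 (V, w=20) cum 831
⇒ y* = 5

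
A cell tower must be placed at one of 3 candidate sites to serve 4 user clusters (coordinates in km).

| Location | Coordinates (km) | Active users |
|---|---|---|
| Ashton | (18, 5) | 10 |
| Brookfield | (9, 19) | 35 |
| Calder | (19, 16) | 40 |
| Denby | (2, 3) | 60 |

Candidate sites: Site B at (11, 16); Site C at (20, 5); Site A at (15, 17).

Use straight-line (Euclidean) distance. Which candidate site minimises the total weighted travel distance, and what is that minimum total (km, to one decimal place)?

Total weighted distance at each candidate:
  Site B (11, 16): total = 1525.3
  Site C (20, 5): total = 2171.6
  Site A (15, 17): total = 1656.3
Minimum is at Site B with total 1525.3 km.

Site B, total 1525.3 km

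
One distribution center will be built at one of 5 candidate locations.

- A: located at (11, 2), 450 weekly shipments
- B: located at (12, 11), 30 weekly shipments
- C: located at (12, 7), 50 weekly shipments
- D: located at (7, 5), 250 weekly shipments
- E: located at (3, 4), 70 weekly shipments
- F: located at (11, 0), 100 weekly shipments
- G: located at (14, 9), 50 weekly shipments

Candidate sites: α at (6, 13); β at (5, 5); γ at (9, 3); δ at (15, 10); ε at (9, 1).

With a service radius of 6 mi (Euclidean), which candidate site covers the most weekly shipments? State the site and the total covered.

Coverage radius r = 6 mi; a point is covered iff (Δx)²+(Δy)² ≤ 6² = 36.
  α (6, 13): covers {none} → 0
  β (5, 5): covers {D, E} → 320
  γ (9, 3): covers {A, C, D, F} → 850
  δ (15, 10): covers {B, C, G} → 130
  ε (9, 1): covers {A, D, F} → 800
Maximum coverage at γ: 850 weekly shipments.

γ, covering 850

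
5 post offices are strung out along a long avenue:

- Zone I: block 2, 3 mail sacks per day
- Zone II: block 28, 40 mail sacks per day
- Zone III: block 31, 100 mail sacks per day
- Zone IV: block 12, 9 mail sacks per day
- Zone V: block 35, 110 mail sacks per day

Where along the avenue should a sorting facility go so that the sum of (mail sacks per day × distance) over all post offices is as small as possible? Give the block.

For a sum of weighted absolute distances on a line, the optimum is the weighted median (not the mean). Total weight W = 262; half-weight = 131.
Sort by position and accumulate weight:
  block 2 (Zone I, w=3) → cum 3
  block 12 (Zone IV, w=9) → cum 12
  block 28 (Zone II, w=40) → cum 52
  block 31 (Zone III, w=100) → cum 152  ≥ 131 → median here
  block 35 (Zone V, w=110) → cum 262
Optimal location: block 31.

x = 31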